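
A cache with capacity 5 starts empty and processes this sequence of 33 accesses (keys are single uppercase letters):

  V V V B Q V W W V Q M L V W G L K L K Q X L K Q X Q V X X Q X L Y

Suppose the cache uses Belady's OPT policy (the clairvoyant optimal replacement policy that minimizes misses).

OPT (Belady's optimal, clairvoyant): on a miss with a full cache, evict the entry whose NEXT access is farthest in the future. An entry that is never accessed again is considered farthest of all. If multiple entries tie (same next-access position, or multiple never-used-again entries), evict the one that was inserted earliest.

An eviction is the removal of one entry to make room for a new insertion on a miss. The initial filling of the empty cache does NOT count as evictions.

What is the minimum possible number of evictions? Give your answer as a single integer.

OPT (Belady) simulation (capacity=5):
  1. access V: MISS. Cache: [V]
  2. access V: HIT. Next use of V: step 3. Cache: [V]
  3. access V: HIT. Next use of V: step 6. Cache: [V]
  4. access B: MISS. Cache: [V B]
  5. access Q: MISS. Cache: [V B Q]
  6. access V: HIT. Next use of V: step 9. Cache: [V B Q]
  7. access W: MISS. Cache: [V B Q W]
  8. access W: HIT. Next use of W: step 14. Cache: [V B Q W]
  9. access V: HIT. Next use of V: step 13. Cache: [V B Q W]
  10. access Q: HIT. Next use of Q: step 20. Cache: [V B Q W]
  11. access M: MISS. Cache: [V B Q W M]
  12. access L: MISS, evict B (next use: never). Cache: [V Q W M L]
  13. access V: HIT. Next use of V: step 27. Cache: [V Q W M L]
  14. access W: HIT. Next use of W: never. Cache: [V Q W M L]
  15. access G: MISS, evict W (next use: never). Cache: [V Q M L G]
  16. access L: HIT. Next use of L: step 18. Cache: [V Q M L G]
  17. access K: MISS, evict M (next use: never). Cache: [V Q L G K]
  18. access L: HIT. Next use of L: step 22. Cache: [V Q L G K]
  19. access K: HIT. Next use of K: step 23. Cache: [V Q L G K]
  20. access Q: HIT. Next use of Q: step 24. Cache: [V Q L G K]
  21. access X: MISS, evict G (next use: never). Cache: [V Q L K X]
  22. access L: HIT. Next use of L: step 32. Cache: [V Q L K X]
  23. access K: HIT. Next use of K: never. Cache: [V Q L K X]
  24. access Q: HIT. Next use of Q: step 26. Cache: [V Q L K X]
  25. access X: HIT. Next use of X: step 28. Cache: [V Q L K X]
  26. access Q: HIT. Next use of Q: step 30. Cache: [V Q L K X]
  27. access V: HIT. Next use of V: never. Cache: [V Q L K X]
  28. access X: HIT. Next use of X: step 29. Cache: [V Q L K X]
  29. access X: HIT. Next use of X: step 31. Cache: [V Q L K X]
  30. access Q: HIT. Next use of Q: never. Cache: [V Q L K X]
  31. access X: HIT. Next use of X: never. Cache: [V Q L K X]
  32. access L: HIT. Next use of L: never. Cache: [V Q L K X]
  33. access Y: MISS, evict V (next use: never). Cache: [Q L K X Y]
Total: 23 hits, 10 misses, 5 evictions

Answer: 5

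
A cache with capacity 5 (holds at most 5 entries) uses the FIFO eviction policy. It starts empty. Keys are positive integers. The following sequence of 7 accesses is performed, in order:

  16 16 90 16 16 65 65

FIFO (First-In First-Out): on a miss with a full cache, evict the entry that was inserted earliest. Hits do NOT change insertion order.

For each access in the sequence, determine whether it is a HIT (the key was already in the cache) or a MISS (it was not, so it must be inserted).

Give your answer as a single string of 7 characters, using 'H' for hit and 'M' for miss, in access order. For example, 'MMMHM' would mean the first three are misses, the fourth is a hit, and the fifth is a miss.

FIFO simulation (capacity=5):
  1. access 16: MISS. Cache (old->new): [16]
  2. access 16: HIT. Cache (old->new): [16]
  3. access 90: MISS. Cache (old->new): [16 90]
  4. access 16: HIT. Cache (old->new): [16 90]
  5. access 16: HIT. Cache (old->new): [16 90]
  6. access 65: MISS. Cache (old->new): [16 90 65]
  7. access 65: HIT. Cache (old->new): [16 90 65]
Total: 4 hits, 3 misses, 0 evictions

Answer: MHMHHMH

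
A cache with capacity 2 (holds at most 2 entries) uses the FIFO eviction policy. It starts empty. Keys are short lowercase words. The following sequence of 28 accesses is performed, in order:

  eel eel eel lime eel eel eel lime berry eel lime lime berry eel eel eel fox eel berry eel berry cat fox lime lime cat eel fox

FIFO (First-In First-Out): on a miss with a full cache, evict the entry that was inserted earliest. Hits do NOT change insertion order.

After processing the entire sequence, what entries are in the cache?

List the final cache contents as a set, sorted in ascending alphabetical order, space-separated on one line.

Answer: eel fox

Derivation:
FIFO simulation (capacity=2):
  1. access eel: MISS. Cache (old->new): [eel]
  2. access eel: HIT. Cache (old->new): [eel]
  3. access eel: HIT. Cache (old->new): [eel]
  4. access lime: MISS. Cache (old->new): [eel lime]
  5. access eel: HIT. Cache (old->new): [eel lime]
  6. access eel: HIT. Cache (old->new): [eel lime]
  7. access eel: HIT. Cache (old->new): [eel lime]
  8. access lime: HIT. Cache (old->new): [eel lime]
  9. access berry: MISS, evict eel. Cache (old->new): [lime berry]
  10. access eel: MISS, evict lime. Cache (old->new): [berry eel]
  11. access lime: MISS, evict berry. Cache (old->new): [eel lime]
  12. access lime: HIT. Cache (old->new): [eel lime]
  13. access berry: MISS, evict eel. Cache (old->new): [lime berry]
  14. access eel: MISS, evict lime. Cache (old->new): [berry eel]
  15. access eel: HIT. Cache (old->new): [berry eel]
  16. access eel: HIT. Cache (old->new): [berry eel]
  17. access fox: MISS, evict berry. Cache (old->new): [eel fox]
  18. access eel: HIT. Cache (old->new): [eel fox]
  19. access berry: MISS, evict eel. Cache (old->new): [fox berry]
  20. access eel: MISS, evict fox. Cache (old->new): [berry eel]
  21. access berry: HIT. Cache (old->new): [berry eel]
  22. access cat: MISS, evict berry. Cache (old->new): [eel cat]
  23. access fox: MISS, evict eel. Cache (old->new): [cat fox]
  24. access lime: MISS, evict cat. Cache (old->new): [fox lime]
  25. access lime: HIT. Cache (old->new): [fox lime]
  26. access cat: MISS, evict fox. Cache (old->new): [lime cat]
  27. access eel: MISS, evict lime. Cache (old->new): [cat eel]
  28. access fox: MISS, evict cat. Cache (old->new): [eel fox]
Total: 12 hits, 16 misses, 14 evictions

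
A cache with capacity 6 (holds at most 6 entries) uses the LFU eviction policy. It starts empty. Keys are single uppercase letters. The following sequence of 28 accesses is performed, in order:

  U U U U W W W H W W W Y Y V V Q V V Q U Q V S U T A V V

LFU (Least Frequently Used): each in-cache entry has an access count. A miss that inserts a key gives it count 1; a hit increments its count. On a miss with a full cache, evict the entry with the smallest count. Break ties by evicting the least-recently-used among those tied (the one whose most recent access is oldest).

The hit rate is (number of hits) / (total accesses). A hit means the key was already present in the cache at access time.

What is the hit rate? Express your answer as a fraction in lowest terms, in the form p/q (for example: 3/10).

Answer: 19/28

Derivation:
LFU simulation (capacity=6):
  1. access U: MISS. Cache: [U(c=1)]
  2. access U: HIT, count now 2. Cache: [U(c=2)]
  3. access U: HIT, count now 3. Cache: [U(c=3)]
  4. access U: HIT, count now 4. Cache: [U(c=4)]
  5. access W: MISS. Cache: [W(c=1) U(c=4)]
  6. access W: HIT, count now 2. Cache: [W(c=2) U(c=4)]
  7. access W: HIT, count now 3. Cache: [W(c=3) U(c=4)]
  8. access H: MISS. Cache: [H(c=1) W(c=3) U(c=4)]
  9. access W: HIT, count now 4. Cache: [H(c=1) U(c=4) W(c=4)]
  10. access W: HIT, count now 5. Cache: [H(c=1) U(c=4) W(c=5)]
  11. access W: HIT, count now 6. Cache: [H(c=1) U(c=4) W(c=6)]
  12. access Y: MISS. Cache: [H(c=1) Y(c=1) U(c=4) W(c=6)]
  13. access Y: HIT, count now 2. Cache: [H(c=1) Y(c=2) U(c=4) W(c=6)]
  14. access V: MISS. Cache: [H(c=1) V(c=1) Y(c=2) U(c=4) W(c=6)]
  15. access V: HIT, count now 2. Cache: [H(c=1) Y(c=2) V(c=2) U(c=4) W(c=6)]
  16. access Q: MISS. Cache: [H(c=1) Q(c=1) Y(c=2) V(c=2) U(c=4) W(c=6)]
  17. access V: HIT, count now 3. Cache: [H(c=1) Q(c=1) Y(c=2) V(c=3) U(c=4) W(c=6)]
  18. access V: HIT, count now 4. Cache: [H(c=1) Q(c=1) Y(c=2) U(c=4) V(c=4) W(c=6)]
  19. access Q: HIT, count now 2. Cache: [H(c=1) Y(c=2) Q(c=2) U(c=4) V(c=4) W(c=6)]
  20. access U: HIT, count now 5. Cache: [H(c=1) Y(c=2) Q(c=2) V(c=4) U(c=5) W(c=6)]
  21. access Q: HIT, count now 3. Cache: [H(c=1) Y(c=2) Q(c=3) V(c=4) U(c=5) W(c=6)]
  22. access V: HIT, count now 5. Cache: [H(c=1) Y(c=2) Q(c=3) U(c=5) V(c=5) W(c=6)]
  23. access S: MISS, evict H(c=1). Cache: [S(c=1) Y(c=2) Q(c=3) U(c=5) V(c=5) W(c=6)]
  24. access U: HIT, count now 6. Cache: [S(c=1) Y(c=2) Q(c=3) V(c=5) W(c=6) U(c=6)]
  25. access T: MISS, evict S(c=1). Cache: [T(c=1) Y(c=2) Q(c=3) V(c=5) W(c=6) U(c=6)]
  26. access A: MISS, evict T(c=1). Cache: [A(c=1) Y(c=2) Q(c=3) V(c=5) W(c=6) U(c=6)]
  27. access V: HIT, count now 6. Cache: [A(c=1) Y(c=2) Q(c=3) W(c=6) U(c=6) V(c=6)]
  28. access V: HIT, count now 7. Cache: [A(c=1) Y(c=2) Q(c=3) W(c=6) U(c=6) V(c=7)]
Total: 19 hits, 9 misses, 3 evictions

Hit rate = 19/28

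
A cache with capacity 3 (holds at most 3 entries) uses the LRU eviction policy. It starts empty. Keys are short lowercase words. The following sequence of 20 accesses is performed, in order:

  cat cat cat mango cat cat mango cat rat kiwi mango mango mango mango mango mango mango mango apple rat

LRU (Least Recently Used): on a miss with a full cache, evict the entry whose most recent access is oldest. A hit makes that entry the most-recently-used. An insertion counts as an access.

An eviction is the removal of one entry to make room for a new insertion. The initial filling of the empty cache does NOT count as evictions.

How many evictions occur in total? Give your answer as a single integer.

Answer: 4

Derivation:
LRU simulation (capacity=3):
  1. access cat: MISS. Cache (LRU->MRU): [cat]
  2. access cat: HIT. Cache (LRU->MRU): [cat]
  3. access cat: HIT. Cache (LRU->MRU): [cat]
  4. access mango: MISS. Cache (LRU->MRU): [cat mango]
  5. access cat: HIT. Cache (LRU->MRU): [mango cat]
  6. access cat: HIT. Cache (LRU->MRU): [mango cat]
  7. access mango: HIT. Cache (LRU->MRU): [cat mango]
  8. access cat: HIT. Cache (LRU->MRU): [mango cat]
  9. access rat: MISS. Cache (LRU->MRU): [mango cat rat]
  10. access kiwi: MISS, evict mango. Cache (LRU->MRU): [cat rat kiwi]
  11. access mango: MISS, evict cat. Cache (LRU->MRU): [rat kiwi mango]
  12. access mango: HIT. Cache (LRU->MRU): [rat kiwi mango]
  13. access mango: HIT. Cache (LRU->MRU): [rat kiwi mango]
  14. access mango: HIT. Cache (LRU->MRU): [rat kiwi mango]
  15. access mango: HIT. Cache (LRU->MRU): [rat kiwi mango]
  16. access mango: HIT. Cache (LRU->MRU): [rat kiwi mango]
  17. access mango: HIT. Cache (LRU->MRU): [rat kiwi mango]
  18. access mango: HIT. Cache (LRU->MRU): [rat kiwi mango]
  19. access apple: MISS, evict rat. Cache (LRU->MRU): [kiwi mango apple]
  20. access rat: MISS, evict kiwi. Cache (LRU->MRU): [mango apple rat]
Total: 13 hits, 7 misses, 4 evictions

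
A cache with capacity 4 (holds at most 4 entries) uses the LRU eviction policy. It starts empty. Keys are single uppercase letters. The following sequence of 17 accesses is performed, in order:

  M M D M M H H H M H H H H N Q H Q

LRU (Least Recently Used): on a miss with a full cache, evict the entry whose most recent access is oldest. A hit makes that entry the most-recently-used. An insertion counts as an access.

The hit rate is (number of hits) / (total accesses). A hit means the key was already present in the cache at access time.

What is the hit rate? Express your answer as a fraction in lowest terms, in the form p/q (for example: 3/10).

LRU simulation (capacity=4):
  1. access M: MISS. Cache (LRU->MRU): [M]
  2. access M: HIT. Cache (LRU->MRU): [M]
  3. access D: MISS. Cache (LRU->MRU): [M D]
  4. access M: HIT. Cache (LRU->MRU): [D M]
  5. access M: HIT. Cache (LRU->MRU): [D M]
  6. access H: MISS. Cache (LRU->MRU): [D M H]
  7. access H: HIT. Cache (LRU->MRU): [D M H]
  8. access H: HIT. Cache (LRU->MRU): [D M H]
  9. access M: HIT. Cache (LRU->MRU): [D H M]
  10. access H: HIT. Cache (LRU->MRU): [D M H]
  11. access H: HIT. Cache (LRU->MRU): [D M H]
  12. access H: HIT. Cache (LRU->MRU): [D M H]
  13. access H: HIT. Cache (LRU->MRU): [D M H]
  14. access N: MISS. Cache (LRU->MRU): [D M H N]
  15. access Q: MISS, evict D. Cache (LRU->MRU): [M H N Q]
  16. access H: HIT. Cache (LRU->MRU): [M N Q H]
  17. access Q: HIT. Cache (LRU->MRU): [M N H Q]
Total: 12 hits, 5 misses, 1 evictions

Hit rate = 12/17

Answer: 12/17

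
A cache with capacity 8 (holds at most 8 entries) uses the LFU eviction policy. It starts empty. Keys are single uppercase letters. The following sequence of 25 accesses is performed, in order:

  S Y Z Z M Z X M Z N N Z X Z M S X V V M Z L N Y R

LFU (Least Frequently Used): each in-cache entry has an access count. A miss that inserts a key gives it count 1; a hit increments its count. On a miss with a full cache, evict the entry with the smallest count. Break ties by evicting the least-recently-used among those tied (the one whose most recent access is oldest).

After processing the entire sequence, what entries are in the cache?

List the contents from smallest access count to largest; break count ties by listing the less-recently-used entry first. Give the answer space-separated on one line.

Answer: R S V Y X N M Z

Derivation:
LFU simulation (capacity=8):
  1. access S: MISS. Cache: [S(c=1)]
  2. access Y: MISS. Cache: [S(c=1) Y(c=1)]
  3. access Z: MISS. Cache: [S(c=1) Y(c=1) Z(c=1)]
  4. access Z: HIT, count now 2. Cache: [S(c=1) Y(c=1) Z(c=2)]
  5. access M: MISS. Cache: [S(c=1) Y(c=1) M(c=1) Z(c=2)]
  6. access Z: HIT, count now 3. Cache: [S(c=1) Y(c=1) M(c=1) Z(c=3)]
  7. access X: MISS. Cache: [S(c=1) Y(c=1) M(c=1) X(c=1) Z(c=3)]
  8. access M: HIT, count now 2. Cache: [S(c=1) Y(c=1) X(c=1) M(c=2) Z(c=3)]
  9. access Z: HIT, count now 4. Cache: [S(c=1) Y(c=1) X(c=1) M(c=2) Z(c=4)]
  10. access N: MISS. Cache: [S(c=1) Y(c=1) X(c=1) N(c=1) M(c=2) Z(c=4)]
  11. access N: HIT, count now 2. Cache: [S(c=1) Y(c=1) X(c=1) M(c=2) N(c=2) Z(c=4)]
  12. access Z: HIT, count now 5. Cache: [S(c=1) Y(c=1) X(c=1) M(c=2) N(c=2) Z(c=5)]
  13. access X: HIT, count now 2. Cache: [S(c=1) Y(c=1) M(c=2) N(c=2) X(c=2) Z(c=5)]
  14. access Z: HIT, count now 6. Cache: [S(c=1) Y(c=1) M(c=2) N(c=2) X(c=2) Z(c=6)]
  15. access M: HIT, count now 3. Cache: [S(c=1) Y(c=1) N(c=2) X(c=2) M(c=3) Z(c=6)]
  16. access S: HIT, count now 2. Cache: [Y(c=1) N(c=2) X(c=2) S(c=2) M(c=3) Z(c=6)]
  17. access X: HIT, count now 3. Cache: [Y(c=1) N(c=2) S(c=2) M(c=3) X(c=3) Z(c=6)]
  18. access V: MISS. Cache: [Y(c=1) V(c=1) N(c=2) S(c=2) M(c=3) X(c=3) Z(c=6)]
  19. access V: HIT, count now 2. Cache: [Y(c=1) N(c=2) S(c=2) V(c=2) M(c=3) X(c=3) Z(c=6)]
  20. access M: HIT, count now 4. Cache: [Y(c=1) N(c=2) S(c=2) V(c=2) X(c=3) M(c=4) Z(c=6)]
  21. access Z: HIT, count now 7. Cache: [Y(c=1) N(c=2) S(c=2) V(c=2) X(c=3) M(c=4) Z(c=7)]
  22. access L: MISS. Cache: [Y(c=1) L(c=1) N(c=2) S(c=2) V(c=2) X(c=3) M(c=4) Z(c=7)]
  23. access N: HIT, count now 3. Cache: [Y(c=1) L(c=1) S(c=2) V(c=2) X(c=3) N(c=3) M(c=4) Z(c=7)]
  24. access Y: HIT, count now 2. Cache: [L(c=1) S(c=2) V(c=2) Y(c=2) X(c=3) N(c=3) M(c=4) Z(c=7)]
  25. access R: MISS, evict L(c=1). Cache: [R(c=1) S(c=2) V(c=2) Y(c=2) X(c=3) N(c=3) M(c=4) Z(c=7)]
Total: 16 hits, 9 misses, 1 evictions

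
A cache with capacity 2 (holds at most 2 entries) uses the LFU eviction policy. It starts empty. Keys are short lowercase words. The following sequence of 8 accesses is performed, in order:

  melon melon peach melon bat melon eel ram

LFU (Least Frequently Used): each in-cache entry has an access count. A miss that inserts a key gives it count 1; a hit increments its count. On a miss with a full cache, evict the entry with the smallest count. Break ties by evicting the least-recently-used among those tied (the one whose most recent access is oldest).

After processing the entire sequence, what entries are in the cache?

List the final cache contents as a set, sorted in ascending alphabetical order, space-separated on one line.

LFU simulation (capacity=2):
  1. access melon: MISS. Cache: [melon(c=1)]
  2. access melon: HIT, count now 2. Cache: [melon(c=2)]
  3. access peach: MISS. Cache: [peach(c=1) melon(c=2)]
  4. access melon: HIT, count now 3. Cache: [peach(c=1) melon(c=3)]
  5. access bat: MISS, evict peach(c=1). Cache: [bat(c=1) melon(c=3)]
  6. access melon: HIT, count now 4. Cache: [bat(c=1) melon(c=4)]
  7. access eel: MISS, evict bat(c=1). Cache: [eel(c=1) melon(c=4)]
  8. access ram: MISS, evict eel(c=1). Cache: [ram(c=1) melon(c=4)]
Total: 3 hits, 5 misses, 3 evictions

Answer: melon ram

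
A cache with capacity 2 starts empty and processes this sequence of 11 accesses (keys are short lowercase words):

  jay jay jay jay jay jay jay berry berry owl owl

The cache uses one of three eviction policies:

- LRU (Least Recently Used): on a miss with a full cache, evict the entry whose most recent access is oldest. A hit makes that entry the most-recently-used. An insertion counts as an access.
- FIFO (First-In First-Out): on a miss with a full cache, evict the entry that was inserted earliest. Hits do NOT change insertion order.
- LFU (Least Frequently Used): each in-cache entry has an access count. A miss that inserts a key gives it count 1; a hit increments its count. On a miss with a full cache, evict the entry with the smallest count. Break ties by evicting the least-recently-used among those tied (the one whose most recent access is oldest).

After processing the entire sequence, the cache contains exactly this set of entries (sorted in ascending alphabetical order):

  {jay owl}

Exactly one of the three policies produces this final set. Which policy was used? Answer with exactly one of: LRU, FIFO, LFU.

Simulating under each policy and comparing final sets:
  LRU: final set = {berry owl} -> differs
  FIFO: final set = {berry owl} -> differs
  LFU: final set = {jay owl} -> MATCHES target
Only LFU produces the target set.

Answer: LFU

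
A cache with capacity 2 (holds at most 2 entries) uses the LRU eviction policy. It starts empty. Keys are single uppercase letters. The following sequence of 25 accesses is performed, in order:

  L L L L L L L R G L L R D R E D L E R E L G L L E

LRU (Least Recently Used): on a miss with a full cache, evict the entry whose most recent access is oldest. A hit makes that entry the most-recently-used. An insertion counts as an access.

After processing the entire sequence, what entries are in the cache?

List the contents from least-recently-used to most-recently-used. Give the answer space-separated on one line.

Answer: L E

Derivation:
LRU simulation (capacity=2):
  1. access L: MISS. Cache (LRU->MRU): [L]
  2. access L: HIT. Cache (LRU->MRU): [L]
  3. access L: HIT. Cache (LRU->MRU): [L]
  4. access L: HIT. Cache (LRU->MRU): [L]
  5. access L: HIT. Cache (LRU->MRU): [L]
  6. access L: HIT. Cache (LRU->MRU): [L]
  7. access L: HIT. Cache (LRU->MRU): [L]
  8. access R: MISS. Cache (LRU->MRU): [L R]
  9. access G: MISS, evict L. Cache (LRU->MRU): [R G]
  10. access L: MISS, evict R. Cache (LRU->MRU): [G L]
  11. access L: HIT. Cache (LRU->MRU): [G L]
  12. access R: MISS, evict G. Cache (LRU->MRU): [L R]
  13. access D: MISS, evict L. Cache (LRU->MRU): [R D]
  14. access R: HIT. Cache (LRU->MRU): [D R]
  15. access E: MISS, evict D. Cache (LRU->MRU): [R E]
  16. access D: MISS, evict R. Cache (LRU->MRU): [E D]
  17. access L: MISS, evict E. Cache (LRU->MRU): [D L]
  18. access E: MISS, evict D. Cache (LRU->MRU): [L E]
  19. access R: MISS, evict L. Cache (LRU->MRU): [E R]
  20. access E: HIT. Cache (LRU->MRU): [R E]
  21. access L: MISS, evict R. Cache (LRU->MRU): [E L]
  22. access G: MISS, evict E. Cache (LRU->MRU): [L G]
  23. access L: HIT. Cache (LRU->MRU): [G L]
  24. access L: HIT. Cache (LRU->MRU): [G L]
  25. access E: MISS, evict G. Cache (LRU->MRU): [L E]
Total: 11 hits, 14 misses, 12 evictions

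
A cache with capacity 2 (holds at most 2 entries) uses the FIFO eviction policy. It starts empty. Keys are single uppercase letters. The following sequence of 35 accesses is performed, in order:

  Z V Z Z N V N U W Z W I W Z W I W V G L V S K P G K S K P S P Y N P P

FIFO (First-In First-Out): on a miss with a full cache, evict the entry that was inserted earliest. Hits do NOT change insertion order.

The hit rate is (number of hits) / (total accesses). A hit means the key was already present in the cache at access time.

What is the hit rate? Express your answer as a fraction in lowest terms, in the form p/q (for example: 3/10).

FIFO simulation (capacity=2):
  1. access Z: MISS. Cache (old->new): [Z]
  2. access V: MISS. Cache (old->new): [Z V]
  3. access Z: HIT. Cache (old->new): [Z V]
  4. access Z: HIT. Cache (old->new): [Z V]
  5. access N: MISS, evict Z. Cache (old->new): [V N]
  6. access V: HIT. Cache (old->new): [V N]
  7. access N: HIT. Cache (old->new): [V N]
  8. access U: MISS, evict V. Cache (old->new): [N U]
  9. access W: MISS, evict N. Cache (old->new): [U W]
  10. access Z: MISS, evict U. Cache (old->new): [W Z]
  11. access W: HIT. Cache (old->new): [W Z]
  12. access I: MISS, evict W. Cache (old->new): [Z I]
  13. access W: MISS, evict Z. Cache (old->new): [I W]
  14. access Z: MISS, evict I. Cache (old->new): [W Z]
  15. access W: HIT. Cache (old->new): [W Z]
  16. access I: MISS, evict W. Cache (old->new): [Z I]
  17. access W: MISS, evict Z. Cache (old->new): [I W]
  18. access V: MISS, evict I. Cache (old->new): [W V]
  19. access G: MISS, evict W. Cache (old->new): [V G]
  20. access L: MISS, evict V. Cache (old->new): [G L]
  21. access V: MISS, evict G. Cache (old->new): [L V]
  22. access S: MISS, evict L. Cache (old->new): [V S]
  23. access K: MISS, evict V. Cache (old->new): [S K]
  24. access P: MISS, evict S. Cache (old->new): [K P]
  25. access G: MISS, evict K. Cache (old->new): [P G]
  26. access K: MISS, evict P. Cache (old->new): [G K]
  27. access S: MISS, evict G. Cache (old->new): [K S]
  28. access K: HIT. Cache (old->new): [K S]
  29. access P: MISS, evict K. Cache (old->new): [S P]
  30. access S: HIT. Cache (old->new): [S P]
  31. access P: HIT. Cache (old->new): [S P]
  32. access Y: MISS, evict S. Cache (old->new): [P Y]
  33. access N: MISS, evict P. Cache (old->new): [Y N]
  34. access P: MISS, evict Y. Cache (old->new): [N P]
  35. access P: HIT. Cache (old->new): [N P]
Total: 10 hits, 25 misses, 23 evictions

Hit rate = 10/35 = 2/7

Answer: 2/7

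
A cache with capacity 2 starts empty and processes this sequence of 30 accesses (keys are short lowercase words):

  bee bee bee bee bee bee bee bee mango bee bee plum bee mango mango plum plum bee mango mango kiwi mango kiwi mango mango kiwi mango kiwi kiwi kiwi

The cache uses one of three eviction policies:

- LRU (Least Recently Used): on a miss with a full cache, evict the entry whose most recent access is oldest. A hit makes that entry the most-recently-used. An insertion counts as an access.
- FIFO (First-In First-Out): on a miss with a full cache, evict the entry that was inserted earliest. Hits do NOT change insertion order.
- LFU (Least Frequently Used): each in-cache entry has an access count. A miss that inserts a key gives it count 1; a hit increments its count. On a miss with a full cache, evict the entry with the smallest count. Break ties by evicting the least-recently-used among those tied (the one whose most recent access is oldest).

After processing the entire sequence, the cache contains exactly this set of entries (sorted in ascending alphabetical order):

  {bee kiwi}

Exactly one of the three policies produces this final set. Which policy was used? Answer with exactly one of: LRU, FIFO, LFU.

Answer: LFU

Derivation:
Simulating under each policy and comparing final sets:
  LRU: final set = {kiwi mango} -> differs
  FIFO: final set = {kiwi mango} -> differs
  LFU: final set = {bee kiwi} -> MATCHES target
Only LFU produces the target set.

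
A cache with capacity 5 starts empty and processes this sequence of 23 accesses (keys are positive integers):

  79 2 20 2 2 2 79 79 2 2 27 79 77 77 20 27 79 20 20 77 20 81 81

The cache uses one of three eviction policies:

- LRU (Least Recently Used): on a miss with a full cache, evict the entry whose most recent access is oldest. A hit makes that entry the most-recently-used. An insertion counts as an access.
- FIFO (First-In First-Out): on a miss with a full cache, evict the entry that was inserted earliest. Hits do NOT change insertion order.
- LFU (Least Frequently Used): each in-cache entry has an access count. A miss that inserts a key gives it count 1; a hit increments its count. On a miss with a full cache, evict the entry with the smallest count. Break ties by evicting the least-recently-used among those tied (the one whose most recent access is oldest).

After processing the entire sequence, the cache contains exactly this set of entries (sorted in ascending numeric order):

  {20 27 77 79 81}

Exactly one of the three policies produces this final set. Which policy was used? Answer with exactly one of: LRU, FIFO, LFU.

Simulating under each policy and comparing final sets:
  LRU: final set = {20 27 77 79 81} -> MATCHES target
  FIFO: final set = {2 20 27 77 81} -> differs
  LFU: final set = {2 20 77 79 81} -> differs
Only LRU produces the target set.

Answer: LRU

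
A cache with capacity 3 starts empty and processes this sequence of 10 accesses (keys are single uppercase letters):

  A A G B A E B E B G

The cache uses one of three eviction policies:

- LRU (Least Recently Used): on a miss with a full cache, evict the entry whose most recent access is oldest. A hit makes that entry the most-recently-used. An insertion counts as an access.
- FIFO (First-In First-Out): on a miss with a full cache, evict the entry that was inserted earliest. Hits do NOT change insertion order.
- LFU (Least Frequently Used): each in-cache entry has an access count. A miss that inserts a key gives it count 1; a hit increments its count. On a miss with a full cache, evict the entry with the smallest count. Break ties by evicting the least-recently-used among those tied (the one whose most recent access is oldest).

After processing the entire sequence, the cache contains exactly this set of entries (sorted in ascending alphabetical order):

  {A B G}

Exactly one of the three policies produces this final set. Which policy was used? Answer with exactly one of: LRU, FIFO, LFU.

Answer: LFU

Derivation:
Simulating under each policy and comparing final sets:
  LRU: final set = {B E G} -> differs
  FIFO: final set = {B E G} -> differs
  LFU: final set = {A B G} -> MATCHES target
Only LFU produces the target set.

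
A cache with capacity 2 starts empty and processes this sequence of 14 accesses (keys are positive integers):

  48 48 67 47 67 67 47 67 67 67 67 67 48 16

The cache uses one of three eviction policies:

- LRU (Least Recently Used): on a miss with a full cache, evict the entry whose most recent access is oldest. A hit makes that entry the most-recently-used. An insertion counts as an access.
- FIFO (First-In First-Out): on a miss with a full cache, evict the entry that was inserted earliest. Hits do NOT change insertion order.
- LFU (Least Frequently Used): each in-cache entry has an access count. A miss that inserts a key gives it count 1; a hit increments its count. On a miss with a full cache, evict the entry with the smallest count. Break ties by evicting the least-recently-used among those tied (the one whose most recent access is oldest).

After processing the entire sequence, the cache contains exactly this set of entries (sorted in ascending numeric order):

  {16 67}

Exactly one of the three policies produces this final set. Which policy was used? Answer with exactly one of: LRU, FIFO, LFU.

Simulating under each policy and comparing final sets:
  LRU: final set = {16 48} -> differs
  FIFO: final set = {16 48} -> differs
  LFU: final set = {16 67} -> MATCHES target
Only LFU produces the target set.

Answer: LFU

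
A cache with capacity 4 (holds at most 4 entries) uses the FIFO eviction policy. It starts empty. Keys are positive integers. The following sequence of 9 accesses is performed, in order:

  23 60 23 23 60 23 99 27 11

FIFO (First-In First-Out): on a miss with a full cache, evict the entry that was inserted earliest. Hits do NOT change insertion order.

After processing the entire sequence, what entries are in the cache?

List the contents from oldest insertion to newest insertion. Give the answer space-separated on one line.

Answer: 60 99 27 11

Derivation:
FIFO simulation (capacity=4):
  1. access 23: MISS. Cache (old->new): [23]
  2. access 60: MISS. Cache (old->new): [23 60]
  3. access 23: HIT. Cache (old->new): [23 60]
  4. access 23: HIT. Cache (old->new): [23 60]
  5. access 60: HIT. Cache (old->new): [23 60]
  6. access 23: HIT. Cache (old->new): [23 60]
  7. access 99: MISS. Cache (old->new): [23 60 99]
  8. access 27: MISS. Cache (old->new): [23 60 99 27]
  9. access 11: MISS, evict 23. Cache (old->new): [60 99 27 11]
Total: 4 hits, 5 misses, 1 evictions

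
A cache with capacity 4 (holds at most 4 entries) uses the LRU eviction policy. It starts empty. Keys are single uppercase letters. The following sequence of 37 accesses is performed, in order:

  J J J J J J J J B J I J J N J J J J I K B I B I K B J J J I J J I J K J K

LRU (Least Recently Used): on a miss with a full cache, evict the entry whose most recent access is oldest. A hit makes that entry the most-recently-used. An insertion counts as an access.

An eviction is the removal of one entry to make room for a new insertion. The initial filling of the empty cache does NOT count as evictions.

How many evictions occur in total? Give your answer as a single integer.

LRU simulation (capacity=4):
  1. access J: MISS. Cache (LRU->MRU): [J]
  2. access J: HIT. Cache (LRU->MRU): [J]
  3. access J: HIT. Cache (LRU->MRU): [J]
  4. access J: HIT. Cache (LRU->MRU): [J]
  5. access J: HIT. Cache (LRU->MRU): [J]
  6. access J: HIT. Cache (LRU->MRU): [J]
  7. access J: HIT. Cache (LRU->MRU): [J]
  8. access J: HIT. Cache (LRU->MRU): [J]
  9. access B: MISS. Cache (LRU->MRU): [J B]
  10. access J: HIT. Cache (LRU->MRU): [B J]
  11. access I: MISS. Cache (LRU->MRU): [B J I]
  12. access J: HIT. Cache (LRU->MRU): [B I J]
  13. access J: HIT. Cache (LRU->MRU): [B I J]
  14. access N: MISS. Cache (LRU->MRU): [B I J N]
  15. access J: HIT. Cache (LRU->MRU): [B I N J]
  16. access J: HIT. Cache (LRU->MRU): [B I N J]
  17. access J: HIT. Cache (LRU->MRU): [B I N J]
  18. access J: HIT. Cache (LRU->MRU): [B I N J]
  19. access I: HIT. Cache (LRU->MRU): [B N J I]
  20. access K: MISS, evict B. Cache (LRU->MRU): [N J I K]
  21. access B: MISS, evict N. Cache (LRU->MRU): [J I K B]
  22. access I: HIT. Cache (LRU->MRU): [J K B I]
  23. access B: HIT. Cache (LRU->MRU): [J K I B]
  24. access I: HIT. Cache (LRU->MRU): [J K B I]
  25. access K: HIT. Cache (LRU->MRU): [J B I K]
  26. access B: HIT. Cache (LRU->MRU): [J I K B]
  27. access J: HIT. Cache (LRU->MRU): [I K B J]
  28. access J: HIT. Cache (LRU->MRU): [I K B J]
  29. access J: HIT. Cache (LRU->MRU): [I K B J]
  30. access I: HIT. Cache (LRU->MRU): [K B J I]
  31. access J: HIT. Cache (LRU->MRU): [K B I J]
  32. access J: HIT. Cache (LRU->MRU): [K B I J]
  33. access I: HIT. Cache (LRU->MRU): [K B J I]
  34. access J: HIT. Cache (LRU->MRU): [K B I J]
  35. access K: HIT. Cache (LRU->MRU): [B I J K]
  36. access J: HIT. Cache (LRU->MRU): [B I K J]
  37. access K: HIT. Cache (LRU->MRU): [B I J K]
Total: 31 hits, 6 misses, 2 evictions

Answer: 2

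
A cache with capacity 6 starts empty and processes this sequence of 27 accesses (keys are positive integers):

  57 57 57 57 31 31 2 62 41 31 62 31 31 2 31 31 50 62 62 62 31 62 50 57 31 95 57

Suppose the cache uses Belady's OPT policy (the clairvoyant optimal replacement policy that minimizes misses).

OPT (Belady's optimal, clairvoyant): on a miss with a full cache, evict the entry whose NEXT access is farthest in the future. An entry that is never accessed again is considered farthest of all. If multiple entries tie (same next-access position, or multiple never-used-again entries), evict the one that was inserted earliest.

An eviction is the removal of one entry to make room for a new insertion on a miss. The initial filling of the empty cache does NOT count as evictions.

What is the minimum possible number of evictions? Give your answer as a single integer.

OPT (Belady) simulation (capacity=6):
  1. access 57: MISS. Cache: [57]
  2. access 57: HIT. Next use of 57: step 3. Cache: [57]
  3. access 57: HIT. Next use of 57: step 4. Cache: [57]
  4. access 57: HIT. Next use of 57: step 24. Cache: [57]
  5. access 31: MISS. Cache: [57 31]
  6. access 31: HIT. Next use of 31: step 10. Cache: [57 31]
  7. access 2: MISS. Cache: [57 31 2]
  8. access 62: MISS. Cache: [57 31 2 62]
  9. access 41: MISS. Cache: [57 31 2 62 41]
  10. access 31: HIT. Next use of 31: step 12. Cache: [57 31 2 62 41]
  11. access 62: HIT. Next use of 62: step 18. Cache: [57 31 2 62 41]
  12. access 31: HIT. Next use of 31: step 13. Cache: [57 31 2 62 41]
  13. access 31: HIT. Next use of 31: step 15. Cache: [57 31 2 62 41]
  14. access 2: HIT. Next use of 2: never. Cache: [57 31 2 62 41]
  15. access 31: HIT. Next use of 31: step 16. Cache: [57 31 2 62 41]
  16. access 31: HIT. Next use of 31: step 21. Cache: [57 31 2 62 41]
  17. access 50: MISS. Cache: [57 31 2 62 41 50]
  18. access 62: HIT. Next use of 62: step 19. Cache: [57 31 2 62 41 50]
  19. access 62: HIT. Next use of 62: step 20. Cache: [57 31 2 62 41 50]
  20. access 62: HIT. Next use of 62: step 22. Cache: [57 31 2 62 41 50]
  21. access 31: HIT. Next use of 31: step 25. Cache: [57 31 2 62 41 50]
  22. access 62: HIT. Next use of 62: never. Cache: [57 31 2 62 41 50]
  23. access 50: HIT. Next use of 50: never. Cache: [57 31 2 62 41 50]
  24. access 57: HIT. Next use of 57: step 27. Cache: [57 31 2 62 41 50]
  25. access 31: HIT. Next use of 31: never. Cache: [57 31 2 62 41 50]
  26. access 95: MISS, evict 31 (next use: never). Cache: [57 2 62 41 50 95]
  27. access 57: HIT. Next use of 57: never. Cache: [57 2 62 41 50 95]
Total: 20 hits, 7 misses, 1 evictions

Answer: 1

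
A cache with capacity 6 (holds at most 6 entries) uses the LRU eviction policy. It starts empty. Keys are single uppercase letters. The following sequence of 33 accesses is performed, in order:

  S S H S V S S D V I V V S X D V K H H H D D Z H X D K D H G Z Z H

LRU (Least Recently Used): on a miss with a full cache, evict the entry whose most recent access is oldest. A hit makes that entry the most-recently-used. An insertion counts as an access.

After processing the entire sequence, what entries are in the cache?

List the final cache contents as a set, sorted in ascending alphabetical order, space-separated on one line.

LRU simulation (capacity=6):
  1. access S: MISS. Cache (LRU->MRU): [S]
  2. access S: HIT. Cache (LRU->MRU): [S]
  3. access H: MISS. Cache (LRU->MRU): [S H]
  4. access S: HIT. Cache (LRU->MRU): [H S]
  5. access V: MISS. Cache (LRU->MRU): [H S V]
  6. access S: HIT. Cache (LRU->MRU): [H V S]
  7. access S: HIT. Cache (LRU->MRU): [H V S]
  8. access D: MISS. Cache (LRU->MRU): [H V S D]
  9. access V: HIT. Cache (LRU->MRU): [H S D V]
  10. access I: MISS. Cache (LRU->MRU): [H S D V I]
  11. access V: HIT. Cache (LRU->MRU): [H S D I V]
  12. access V: HIT. Cache (LRU->MRU): [H S D I V]
  13. access S: HIT. Cache (LRU->MRU): [H D I V S]
  14. access X: MISS. Cache (LRU->MRU): [H D I V S X]
  15. access D: HIT. Cache (LRU->MRU): [H I V S X D]
  16. access V: HIT. Cache (LRU->MRU): [H I S X D V]
  17. access K: MISS, evict H. Cache (LRU->MRU): [I S X D V K]
  18. access H: MISS, evict I. Cache (LRU->MRU): [S X D V K H]
  19. access H: HIT. Cache (LRU->MRU): [S X D V K H]
  20. access H: HIT. Cache (LRU->MRU): [S X D V K H]
  21. access D: HIT. Cache (LRU->MRU): [S X V K H D]
  22. access D: HIT. Cache (LRU->MRU): [S X V K H D]
  23. access Z: MISS, evict S. Cache (LRU->MRU): [X V K H D Z]
  24. access H: HIT. Cache (LRU->MRU): [X V K D Z H]
  25. access X: HIT. Cache (LRU->MRU): [V K D Z H X]
  26. access D: HIT. Cache (LRU->MRU): [V K Z H X D]
  27. access K: HIT. Cache (LRU->MRU): [V Z H X D K]
  28. access D: HIT. Cache (LRU->MRU): [V Z H X K D]
  29. access H: HIT. Cache (LRU->MRU): [V Z X K D H]
  30. access G: MISS, evict V. Cache (LRU->MRU): [Z X K D H G]
  31. access Z: HIT. Cache (LRU->MRU): [X K D H G Z]
  32. access Z: HIT. Cache (LRU->MRU): [X K D H G Z]
  33. access H: HIT. Cache (LRU->MRU): [X K D G Z H]
Total: 23 hits, 10 misses, 4 evictions

Answer: D G H K X Z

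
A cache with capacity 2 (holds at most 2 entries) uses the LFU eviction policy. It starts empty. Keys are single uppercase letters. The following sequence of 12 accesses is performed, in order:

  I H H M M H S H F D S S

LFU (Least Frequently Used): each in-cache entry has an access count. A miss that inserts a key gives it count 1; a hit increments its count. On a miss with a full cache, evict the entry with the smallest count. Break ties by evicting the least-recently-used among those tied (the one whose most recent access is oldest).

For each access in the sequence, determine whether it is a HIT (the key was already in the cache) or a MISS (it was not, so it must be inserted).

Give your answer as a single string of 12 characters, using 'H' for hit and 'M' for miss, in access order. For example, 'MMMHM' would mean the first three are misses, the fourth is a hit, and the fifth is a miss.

Answer: MMHMHHMHMMMH

Derivation:
LFU simulation (capacity=2):
  1. access I: MISS. Cache: [I(c=1)]
  2. access H: MISS. Cache: [I(c=1) H(c=1)]
  3. access H: HIT, count now 2. Cache: [I(c=1) H(c=2)]
  4. access M: MISS, evict I(c=1). Cache: [M(c=1) H(c=2)]
  5. access M: HIT, count now 2. Cache: [H(c=2) M(c=2)]
  6. access H: HIT, count now 3. Cache: [M(c=2) H(c=3)]
  7. access S: MISS, evict M(c=2). Cache: [S(c=1) H(c=3)]
  8. access H: HIT, count now 4. Cache: [S(c=1) H(c=4)]
  9. access F: MISS, evict S(c=1). Cache: [F(c=1) H(c=4)]
  10. access D: MISS, evict F(c=1). Cache: [D(c=1) H(c=4)]
  11. access S: MISS, evict D(c=1). Cache: [S(c=1) H(c=4)]
  12. access S: HIT, count now 2. Cache: [S(c=2) H(c=4)]
Total: 5 hits, 7 misses, 5 evictions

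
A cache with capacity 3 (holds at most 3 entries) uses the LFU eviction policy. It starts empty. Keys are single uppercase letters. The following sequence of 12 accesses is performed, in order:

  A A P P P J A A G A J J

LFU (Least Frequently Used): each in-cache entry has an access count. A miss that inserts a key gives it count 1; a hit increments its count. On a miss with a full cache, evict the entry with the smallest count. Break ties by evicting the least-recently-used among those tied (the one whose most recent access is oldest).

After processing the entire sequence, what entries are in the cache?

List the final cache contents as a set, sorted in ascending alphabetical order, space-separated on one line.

LFU simulation (capacity=3):
  1. access A: MISS. Cache: [A(c=1)]
  2. access A: HIT, count now 2. Cache: [A(c=2)]
  3. access P: MISS. Cache: [P(c=1) A(c=2)]
  4. access P: HIT, count now 2. Cache: [A(c=2) P(c=2)]
  5. access P: HIT, count now 3. Cache: [A(c=2) P(c=3)]
  6. access J: MISS. Cache: [J(c=1) A(c=2) P(c=3)]
  7. access A: HIT, count now 3. Cache: [J(c=1) P(c=3) A(c=3)]
  8. access A: HIT, count now 4. Cache: [J(c=1) P(c=3) A(c=4)]
  9. access G: MISS, evict J(c=1). Cache: [G(c=1) P(c=3) A(c=4)]
  10. access A: HIT, count now 5. Cache: [G(c=1) P(c=3) A(c=5)]
  11. access J: MISS, evict G(c=1). Cache: [J(c=1) P(c=3) A(c=5)]
  12. access J: HIT, count now 2. Cache: [J(c=2) P(c=3) A(c=5)]
Total: 7 hits, 5 misses, 2 evictions

Answer: A J P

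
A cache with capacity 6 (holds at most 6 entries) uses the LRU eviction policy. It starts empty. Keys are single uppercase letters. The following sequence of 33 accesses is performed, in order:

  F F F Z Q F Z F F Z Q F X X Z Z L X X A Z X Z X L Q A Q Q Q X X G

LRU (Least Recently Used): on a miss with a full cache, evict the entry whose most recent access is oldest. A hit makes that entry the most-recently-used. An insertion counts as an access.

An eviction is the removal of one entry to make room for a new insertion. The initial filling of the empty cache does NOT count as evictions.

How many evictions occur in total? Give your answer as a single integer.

LRU simulation (capacity=6):
  1. access F: MISS. Cache (LRU->MRU): [F]
  2. access F: HIT. Cache (LRU->MRU): [F]
  3. access F: HIT. Cache (LRU->MRU): [F]
  4. access Z: MISS. Cache (LRU->MRU): [F Z]
  5. access Q: MISS. Cache (LRU->MRU): [F Z Q]
  6. access F: HIT. Cache (LRU->MRU): [Z Q F]
  7. access Z: HIT. Cache (LRU->MRU): [Q F Z]
  8. access F: HIT. Cache (LRU->MRU): [Q Z F]
  9. access F: HIT. Cache (LRU->MRU): [Q Z F]
  10. access Z: HIT. Cache (LRU->MRU): [Q F Z]
  11. access Q: HIT. Cache (LRU->MRU): [F Z Q]
  12. access F: HIT. Cache (LRU->MRU): [Z Q F]
  13. access X: MISS. Cache (LRU->MRU): [Z Q F X]
  14. access X: HIT. Cache (LRU->MRU): [Z Q F X]
  15. access Z: HIT. Cache (LRU->MRU): [Q F X Z]
  16. access Z: HIT. Cache (LRU->MRU): [Q F X Z]
  17. access L: MISS. Cache (LRU->MRU): [Q F X Z L]
  18. access X: HIT. Cache (LRU->MRU): [Q F Z L X]
  19. access X: HIT. Cache (LRU->MRU): [Q F Z L X]
  20. access A: MISS. Cache (LRU->MRU): [Q F Z L X A]
  21. access Z: HIT. Cache (LRU->MRU): [Q F L X A Z]
  22. access X: HIT. Cache (LRU->MRU): [Q F L A Z X]
  23. access Z: HIT. Cache (LRU->MRU): [Q F L A X Z]
  24. access X: HIT. Cache (LRU->MRU): [Q F L A Z X]
  25. access L: HIT. Cache (LRU->MRU): [Q F A Z X L]
  26. access Q: HIT. Cache (LRU->MRU): [F A Z X L Q]
  27. access A: HIT. Cache (LRU->MRU): [F Z X L Q A]
  28. access Q: HIT. Cache (LRU->MRU): [F Z X L A Q]
  29. access Q: HIT. Cache (LRU->MRU): [F Z X L A Q]
  30. access Q: HIT. Cache (LRU->MRU): [F Z X L A Q]
  31. access X: HIT. Cache (LRU->MRU): [F Z L A Q X]
  32. access X: HIT. Cache (LRU->MRU): [F Z L A Q X]
  33. access G: MISS, evict F. Cache (LRU->MRU): [Z L A Q X G]
Total: 26 hits, 7 misses, 1 evictions

Answer: 1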